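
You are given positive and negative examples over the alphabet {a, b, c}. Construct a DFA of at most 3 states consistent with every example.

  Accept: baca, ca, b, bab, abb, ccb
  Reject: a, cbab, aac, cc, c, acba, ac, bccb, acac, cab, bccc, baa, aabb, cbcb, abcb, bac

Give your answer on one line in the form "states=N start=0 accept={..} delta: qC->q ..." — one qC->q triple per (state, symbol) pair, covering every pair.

states=3 start=0 accept={2} delta: 0a->1 0b->2 0c->1 1a->2 1b->0 1c->0 2a->0 2b->1 2c->0

Grow the machine one transition at a time. Run the examples from 0; the earliest place one falls off (shortest prefix, ties alphabetical) gets sent to the lowest-numbered state that keeps every Accept/Reject pair distinguishable — a pair clashes when both reach the same state with identical unread suffix — and to a fresh state only if none does.
a: 0a undefined. 0a->0: no, abb/aabb meet in 0 with "bb" left. Open state 1: 0a->1.
b: 0b undefined. 0b->0: no, ccb/bccb meet in 0 with "ccb" left. 0b->1: no, b/a meet in 1. Open state 2: 0b->2.
c: 0c undefined. 0c->0: no, ca/a meet in 1. 0c->1: ok.
aa: 1a undefined. 1a->0: no, b/cab meet in 2. 1a->1: no, ca/a meet in 1. 1a->2: ok.
ab: 1b undefined. 1b->0: ok.
ac: 1c undefined. 1c->0: ok.
ba: 2a undefined. 2a->0: ok.
bc: 2c undefined. 2c->0: ok.
aab: 2b undefined. 2b->0: no, baca/aabb meet in 2. 2b->1: ok.
All examples now run through 3 states with every (state, symbol) defined. Accept strings end in {2}, Reject strings end in {0,1}; accept={2}.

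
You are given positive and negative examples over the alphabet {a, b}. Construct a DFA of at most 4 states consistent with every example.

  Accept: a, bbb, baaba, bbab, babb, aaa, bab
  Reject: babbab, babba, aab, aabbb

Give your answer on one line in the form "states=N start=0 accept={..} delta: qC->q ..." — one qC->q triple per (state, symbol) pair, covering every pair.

states=3 start=0 accept={0,1} delta: 0a->1 0b->0 1a->2 1b->1 2a->0 2b->2

State merging on the prefix tree: take the shortest (then alphabetical) example prefix whose next move is undefined and point that move at state 0, else 1, else 2, ...; a target is out if some Accept/Reject pair would then sit in one state with the same input left (inseparable). If every existing state is out, open a new one.
a: 0a undefined. 0a->0: no, bbb/aabbb meet in 0 with "bbb" left. Open state 1: 0a->1.
b: 0b undefined. 0b->0: ok.
aa: 1a undefined. 1a->0: no, bbb/aab meet in 0. 1a->1: no, bbab/aab meet in 1 with "b" left. Open state 2: 1a->2.
aaa: 2a undefined. 2a->0: ok.
aab: 2b undefined. 2b->0: no, bbb/aab meet in 0. 2b->1: no, a/aab meet in 1. 2b->2: ok.
bab: 1b undefined. 1b->0: no, a/babba meet in 1. 1b->1: ok.
All examples now run through 3 states with every (state, symbol) defined. Accept strings end in {0,1}, Reject strings end in {2}; accept={0,1}.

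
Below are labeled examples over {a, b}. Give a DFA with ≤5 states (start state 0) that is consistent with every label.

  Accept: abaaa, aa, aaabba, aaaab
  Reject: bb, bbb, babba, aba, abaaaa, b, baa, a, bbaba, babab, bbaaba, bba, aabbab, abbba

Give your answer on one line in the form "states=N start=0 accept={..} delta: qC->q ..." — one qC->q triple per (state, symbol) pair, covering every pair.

states=5 start=0 accept={2} delta: 0a->1 0b->1 1a->2 1b->3 2a->1 2b->2 3a->4 3b->1 4a->1 4b->0

State merging on the prefix tree: take the shortest (then alphabetical) example prefix whose next move is undefined and point that move at state 0, else 1, else 2, ...; a target is out if some Accept/Reject pair would then sit in one state with the same input left (inseparable). If every existing state is out, open a new one.
a: 0a undefined. 0a->0: no, aa/a meet in 0. Open state 1: 0a->1.
b: 0b undefined. 0b->0: no, aa/baa meet in 1 with "a" left. 0b->1: ok.
aa: 1a undefined. 1a->0: no, aaaab/b meet in 1. 1a->1: no, aa/b meet in 1. Open state 2: 1a->2.
ab: 1b undefined. 1b->0: no, abaaa/baa meet in 2 with "a" left. 1b->1: no, aa/aba meet in 2. 1b->2: no, aa/bb meet in 2. Open state 3: 1b->3.
aaa: 2a undefined. 2a->0: no, aaabba/aba meet in 3 with "a" left. 2a->1: ok.
aab: 2b undefined. 2b->0: no, aa/babba meet in 2. 2b->1: no, aaaab/b meet in 1. 2b->2: ok.
aba: 3a undefined. 3a->0: no, abaaa/bbaba meet in 2. 3a->1: no, abaaa/babba meet in 1. 3a->2: no, abaaa/aba meet in 2. 3a->3: no, abaaa/bb meet in 3. Open state 4: 3a->4.
abb: 3b undefined. 3b->0: no, aa/abbba meet in 2. 3b->1: ok.
abaa: 4a undefined. 4a->0: no, abaaa/bbb meet in 1. 4a->1: ok.
bbab: 4b undefined. 4b->0: ok.
All examples now run through 5 states with every (state, symbol) defined. Accept strings end in {2}, Reject strings end in {1,3,4}; accept={2}.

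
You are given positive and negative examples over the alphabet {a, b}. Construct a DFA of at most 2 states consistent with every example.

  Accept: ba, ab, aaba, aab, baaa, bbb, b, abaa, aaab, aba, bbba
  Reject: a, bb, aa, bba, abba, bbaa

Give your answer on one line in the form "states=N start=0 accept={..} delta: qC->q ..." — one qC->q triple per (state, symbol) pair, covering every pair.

State merging on the prefix tree: take the shortest (then alphabetical) example prefix whose next move is undefined and point that move at state 0, else 1, else 2, ...; a target is out if some Accept/Reject pair would then sit in one state with the same input left (inseparable). If every existing state is out, open a new one.
a: 0a undefined. 0a->0: ok.
b: 0b undefined. 0b->0: no, ba/a meet in 0. Open state 1: 0b->1.
ba: 1a undefined. 1a->0: no, ba/a meet in 0. 1a->1: ok.
bb: 1b undefined. 1b->0: ok.
All examples now run through 2 states with every (state, symbol) defined. Accept strings end in {1}, Reject strings end in {0}; accept={1}.

states=2 start=0 accept={1} delta: 0a->0 0b->1 1a->1 1b->0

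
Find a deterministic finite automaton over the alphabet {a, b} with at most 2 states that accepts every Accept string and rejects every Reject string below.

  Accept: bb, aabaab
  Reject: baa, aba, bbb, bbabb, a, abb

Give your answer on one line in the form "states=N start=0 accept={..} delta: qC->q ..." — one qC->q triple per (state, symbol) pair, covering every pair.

Fold the examples into a partial DFA from state 0: repeatedly fix the first undefined (state, symbol) met by the shortest-then-alphabetical prefix, trying targets in increasing order and rejecting any under which an Accept and a Reject string meet in one state with the same remainder; add a state when all current targets are rejected. Accepting states are where Accept strings end.
a: 0a undefined. 0a->0: no, bb/abb meet in 0 with "bb" left. Open state 1: 0a->1.
b: 0b undefined. 0b->0: no, bb/bbb meet in 0. 0b->1: ok.
aa: 1a undefined. 1a->0: ok.
ab: 1b undefined. 1b->0: ok.
All examples now run through 2 states with every (state, symbol) defined. Accept strings end in {0}, Reject strings end in {1}; accept={0}.

states=2 start=0 accept={0} delta: 0a->1 0b->1 1a->0 1b->0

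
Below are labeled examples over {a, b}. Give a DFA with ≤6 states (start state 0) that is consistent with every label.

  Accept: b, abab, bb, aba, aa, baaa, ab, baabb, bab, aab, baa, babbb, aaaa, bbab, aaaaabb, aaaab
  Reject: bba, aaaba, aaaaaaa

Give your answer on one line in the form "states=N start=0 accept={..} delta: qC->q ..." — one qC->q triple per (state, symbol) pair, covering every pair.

Fold the examples into a partial DFA from state 0: repeatedly fix the first undefined (state, symbol) met by the shortest-then-alphabetical prefix, trying targets in increasing order and rejecting any under which an Accept and a Reject string meet in one state with the same remainder; add a state when all current targets are rejected. Accepting states are where Accept strings end.
a: 0a undefined. 0a->0: no, aba/aaaba meet in 0 with "ba" left. Open state 1: 0a->1.
b: 0b undefined. 0b->0: ok.
aa: 1a undefined. 1a->0: no, aba/aaaba meet in 1 with "ba" left. 1a->1: no, aba/aaaba meet in 1 with "ba" left. Open state 2: 1a->2.
ab: 1b undefined. 1b->0: no, aba/bba meet in 1. 1b->1: no, ab/bba meet in 1. 1b->2: ok.
aaa: 2a undefined. 2a->0: no, aaaa/bba meet in 1. 2a->1: no, aba/bba meet in 1. 2a->2: no, aba/aaaaaaa meet in 2. Open state 3: 2a->3.
aab: 2b undefined. 2b->0: ok.
aaaa: 3a undefined. 3a->0: no, aba/aaaaaaa meet in 3. 3a->1: no, aaaa/bba meet in 1. 3a->2: no, aba/aaaaaaa meet in 3. 3a->3: no, aba/aaaaaaa meet in 3. Open state 4: 3a->4.
aaab: 3b undefined. 3b->0: ok.
aaaaa: 4a undefined. 4a->0: no, aa/aaaaaaa meet in 2. 4a->1: no, aba/aaaaaaa meet in 3. 4a->2: no, aaaa/aaaaaaa meet in 4. 4a->3: no, aba/aaaaaaa meet in 3. 4a->4: no, aaaa/aaaaaaa meet in 4. Open state 5: 4a->5.
aaaab: 4b undefined. 4b->0: ok.
aaaaaa: 5a undefined. 5a->0: ok.
aaaaab: 5b undefined. 5b->0: ok.
All examples now run through 6 states with every (state, symbol) defined. Accept strings end in {0,2,3,4}, Reject strings end in {1}; accept={0,2,3,4}.

states=6 start=0 accept={0,2,3,4} delta: 0a->1 0b->0 1a->2 1b->2 2a->3 2b->0 3a->4 3b->0 4a->5 4b->0 5a->0 5b->0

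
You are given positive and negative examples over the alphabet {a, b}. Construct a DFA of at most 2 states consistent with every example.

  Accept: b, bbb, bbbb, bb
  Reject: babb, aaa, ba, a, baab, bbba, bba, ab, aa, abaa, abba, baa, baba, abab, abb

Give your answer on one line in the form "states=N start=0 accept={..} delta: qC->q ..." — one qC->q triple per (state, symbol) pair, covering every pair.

states=2 start=0 accept={0} delta: 0a->1 0b->0 1a->1 1b->1

State merging on the prefix tree: take the shortest (then alphabetical) example prefix whose next move is undefined and point that move at state 0, else 1, else 2, ...; a target is out if some Accept/Reject pair would then sit in one state with the same input left (inseparable). If every existing state is out, open a new one.
a: 0a undefined. 0a->0: no, b/ab meet in 0 with "b" left. Open state 1: 0a->1.
b: 0b undefined. 0b->0: ok.
aa: 1a undefined. 1a->0: no, b/baab meet in 0. 1a->1: ok.
ab: 1b undefined. 1b->0: no, b/babb meet in 0. 1b->1: ok.
All examples now run through 2 states with every (state, symbol) defined. Accept strings end in {0}, Reject strings end in {1}; accept={0}.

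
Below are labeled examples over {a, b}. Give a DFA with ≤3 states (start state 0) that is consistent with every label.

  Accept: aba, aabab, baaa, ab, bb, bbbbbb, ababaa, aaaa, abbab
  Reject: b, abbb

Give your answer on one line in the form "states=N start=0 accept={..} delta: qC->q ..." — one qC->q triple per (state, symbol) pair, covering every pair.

states=3 start=0 accept={0,2} delta: 0a->1 0b->1 1a->2 1b->2 2a->2 2b->0

Grow the machine one transition at a time. Run the examples from 0; the earliest place one falls off (shortest prefix, ties alphabetical) gets sent to the lowest-numbered state that keeps every Accept/Reject pair distinguishable — a pair clashes when both reach the same state with identical unread suffix — and to a fresh state only if none does.
a: 0a undefined. 0a->0: no, ab/b meet in 0 with "b" left. Open state 1: 0a->1.
b: 0b undefined. 0b->0: no, bb/b meet in 0. 0b->1: ok.
aa: 1a undefined. 1a->0: no, aabab/b meet in 1. 1a->1: no, baaa/b meet in 1. Open state 2: 1a->2.
ab: 1b undefined. 1b->0: no, aba/b meet in 1. 1b->1: no, ab/b meet in 1. 1b->2: ok.
aaa: 2a undefined. 2a->0: no, baaa/b meet in 1. 2a->1: no, aba/b meet in 1. 2a->2: ok.
aab: 2b undefined. 2b->0: ok.
All examples now run through 3 states with every (state, symbol) defined. Accept strings end in {0,2}, Reject strings end in {1}; accept={0,2}.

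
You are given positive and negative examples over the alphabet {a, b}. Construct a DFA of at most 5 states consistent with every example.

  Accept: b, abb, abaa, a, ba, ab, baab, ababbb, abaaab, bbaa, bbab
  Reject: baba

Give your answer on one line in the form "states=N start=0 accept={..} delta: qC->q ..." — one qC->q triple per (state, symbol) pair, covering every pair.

states=4 start=0 accept={0,1,2} delta: 0a->0 0b->1 1a->1 1b->2 2a->3 2b->0 3a->0 3b->0

Fold the examples into a partial DFA from state 0: repeatedly fix the first undefined (state, symbol) met by the shortest-then-alphabetical prefix, trying targets in increasing order and rejecting any under which an Accept and a Reject string meet in one state with the same remainder; add a state when all current targets are rejected. Accepting states are where Accept strings end.
a: 0a undefined. 0a->0: ok.
b: 0b undefined. 0b->0: no, b/baba meet in 0. Open state 1: 0b->1.
ba: 1a undefined. 1a->0: no, abaa/baba meet in 0. 1a->1: ok.
bb: 1b undefined. 1b->0: no, abb/baba meet in 0. 1b->1: no, b/baba meet in 1. Open state 2: 1b->2.
bba: 2a undefined. 2a->0: no, a/baba meet in 0. 2a->1: no, b/baba meet in 1. 2a->2: no, abb/baba meet in 2. Open state 3: 2a->3.
bbaa: 3a undefined. 3a->0: ok.
bbab: 3b undefined. 3b->0: ok.
ababb: 2b undefined. 2b->0: ok.
All examples now run through 4 states with every (state, symbol) defined. Accept strings end in {0,1,2}, Reject strings end in {3}; accept={0,1,2}.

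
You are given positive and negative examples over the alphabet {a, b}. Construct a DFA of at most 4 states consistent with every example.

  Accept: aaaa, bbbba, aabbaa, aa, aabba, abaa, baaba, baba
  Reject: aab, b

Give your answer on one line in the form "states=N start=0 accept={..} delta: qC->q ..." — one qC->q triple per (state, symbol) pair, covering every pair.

states=2 start=0 accept={0} delta: 0a->0 0b->1 1a->0 1b->0

State merging on the prefix tree: take the shortest (then alphabetical) example prefix whose next move is undefined and point that move at state 0, else 1, else 2, ...; a target is out if some Accept/Reject pair would then sit in one state with the same input left (inseparable). If every existing state is out, open a new one.
a: 0a undefined. 0a->0: ok.
b: 0b undefined. 0b->0: no, aaaa/aab meet in 0. Open state 1: 0b->1.
ba: 1a undefined. 1a->0: ok.
bb: 1b undefined. 1b->0: ok.
All examples now run through 2 states with every (state, symbol) defined. Accept strings end in {0}, Reject strings end in {1}; accept={0}.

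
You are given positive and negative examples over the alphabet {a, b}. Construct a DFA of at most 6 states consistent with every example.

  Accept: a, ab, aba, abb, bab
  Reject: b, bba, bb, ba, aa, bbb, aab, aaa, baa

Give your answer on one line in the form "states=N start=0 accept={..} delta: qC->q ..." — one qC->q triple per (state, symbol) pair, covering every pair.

states=5 start=0 accept={0,1,3} delta: 0a->1 0b->2 1a->2 1b->3 2a->4 2b->2 3a->0 3b->0 4a->2 4b->0

Grow the machine one transition at a time. Run the examples from 0; the earliest place one falls off (shortest prefix, ties alphabetical) gets sent to the lowest-numbered state that keeps every Accept/Reject pair distinguishable — a pair clashes when both reach the same state with identical unread suffix — and to a fresh state only if none does.
a: 0a undefined. 0a->0: no, a/aa meet in 0. Open state 1: 0a->1.
b: 0b undefined. 0b->0: no, a/bba meet in 1. 0b->1: no, a/b meet in 1. Open state 2: 0b->2.
aa: 1a undefined. 1a->0: no, a/aaa meet in 1. 1a->1: no, a/aa meet in 1. 1a->2: ok.
ab: 1b undefined. 1b->0: no, abb/b meet in 2. 1b->1: no, aba/b meet in 2. 1b->2: no, ab/b meet in 2. Open state 3: 1b->3.
ba: 2a undefined. 2a->0: no, a/baa meet in 1. 2a->1: no, a/ba meet in 1. 2a->2: no, bab/bb meet in 2 with "b" left. 2a->3: no, ab/ba meet in 3. Open state 4: 2a->4.
bb: 2b undefined. 2b->0: no, a/bba meet in 1. 2b->1: no, a/bb meet in 1. 2b->2: ok.
aba: 3a undefined. 3a->0: ok.
abb: 3b undefined. 3b->0: ok.
baa: 4a undefined. 4a->0: no, aba/baa meet in 0. 4a->1: no, a/baa meet in 1. 4a->2: ok.
bab: 4b undefined. 4b->0: ok.
All examples now run through 5 states with every (state, symbol) defined. Accept strings end in {0,1,3}, Reject strings end in {2,4}; accept={0,1,3}.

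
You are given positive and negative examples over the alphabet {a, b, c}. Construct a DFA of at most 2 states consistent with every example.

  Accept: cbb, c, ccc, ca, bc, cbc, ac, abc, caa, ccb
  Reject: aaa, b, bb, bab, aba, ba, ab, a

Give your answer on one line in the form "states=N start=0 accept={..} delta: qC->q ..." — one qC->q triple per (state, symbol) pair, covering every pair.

states=2 start=0 accept={1} delta: 0a->0 0b->0 0c->1 1a->1 1b->1 1c->1

Fold the examples into a partial DFA from state 0: repeatedly fix the first undefined (state, symbol) met by the shortest-then-alphabetical prefix, trying targets in increasing order and rejecting any under which an Accept and a Reject string meet in one state with the same remainder; add a state when all current targets are rejected. Accepting states are where Accept strings end.
a: 0a undefined. 0a->0: ok.
b: 0b undefined. 0b->0: ok.
c: 0c undefined. 0c->0: no, cbb/aaa meet in 0. Open state 1: 0c->1.
ca: 1a undefined. 1a->0: no, ca/aaa meet in 0. 1a->1: ok.
cb: 1b undefined. 1b->0: no, cbb/aaa meet in 0. 1b->1: ok.
cc: 1c undefined. 1c->0: no, cbc/aaa meet in 0. 1c->1: ok.
All examples now run through 2 states with every (state, symbol) defined. Accept strings end in {1}, Reject strings end in {0}; accept={1}.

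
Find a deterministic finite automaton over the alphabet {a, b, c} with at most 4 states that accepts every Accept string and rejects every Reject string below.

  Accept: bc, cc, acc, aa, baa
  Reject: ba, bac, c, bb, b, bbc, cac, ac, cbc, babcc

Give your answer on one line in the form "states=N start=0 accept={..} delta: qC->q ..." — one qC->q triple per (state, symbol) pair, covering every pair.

Grow the machine one transition at a time. Run the examples from 0; the earliest place one falls off (shortest prefix, ties alphabetical) gets sent to the lowest-numbered state that keeps every Accept/Reject pair distinguishable — a pair clashes when both reach the same state with identical unread suffix — and to a fresh state only if none does.
a: 0a undefined. 0a->0: ok.
b: 0b undefined. 0b->0: no, bc/bac meet in 0 with "c" left. Open state 1: 0b->1.
c: 0c undefined. 0c->0: no, bc/cbc meet in 1 with "c" left. 0c->1: ok.
ba: 1a undefined. 1a->0: no, aa/ba meet in 0. 1a->1: no, bc/bac meet in 1 with "c" left. Open state 2: 1a->2.
bb: 1b undefined. 1b->0: no, aa/bb meet in 0. 1b->1: no, bc/bbc meet in 1 with "c" left. 1b->2: ok.
bc: 1c undefined. 1c->0: ok.
baa: 2a undefined. 2a->0: ok.
bab: 2b undefined. 2b->0: no, bc/babcc meet in 0. 2b->1: ok.
bac: 2c undefined. 2c->0: no, bc/bac meet in 0. 2c->1: ok.
All examples now run through 3 states with every (state, symbol) defined. Accept strings end in {0}, Reject strings end in {1,2}; accept={0}.

states=3 start=0 accept={0} delta: 0a->0 0b->1 0c->1 1a->2 1b->2 1c->0 2a->0 2b->1 2c->1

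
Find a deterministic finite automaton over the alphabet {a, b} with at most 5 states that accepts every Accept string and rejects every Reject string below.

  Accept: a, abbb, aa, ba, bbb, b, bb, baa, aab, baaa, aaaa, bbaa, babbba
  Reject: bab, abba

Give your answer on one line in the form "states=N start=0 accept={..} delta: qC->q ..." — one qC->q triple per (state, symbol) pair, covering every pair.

states=5 start=0 accept={0,1,2,3} delta: 0a->0 0b->1 1a->2 1b->3 2a->0 2b->4 3a->4 3b->0 4a->0 4b->0

Grow the machine one transition at a time. Run the examples from 0; the earliest place one falls off (shortest prefix, ties alphabetical) gets sent to the lowest-numbered state that keeps every Accept/Reject pair distinguishable — a pair clashes when both reach the same state with identical unread suffix — and to a fresh state only if none does.
a: 0a undefined. 0a->0: ok.
b: 0b undefined. 0b->0: no, a/bab meet in 0. Open state 1: 0b->1.
ba: 1a undefined. 1a->0: no, b/bab meet in 1. 1a->1: no, bb/bab meet in 1 with "b" left. Open state 2: 1a->2.
bb: 1b undefined. 1b->0: no, a/abba meet in 0. 1b->1: no, ba/abba meet in 2. 1b->2: no, abbb/bab meet in 2 with "b" left. Open state 3: 1b->3.
baa: 2a undefined. 2a->0: ok.
bab: 2b undefined. 2b->0: no, a/bab meet in 0. 2b->1: no, b/bab meet in 1. 2b->2: no, ba/bab meet in 2. 2b->3: no, bb/bab meet in 3. Open state 4: 2b->4.
bba: 3a undefined. 3a->0: no, a/abba meet in 0. 3a->1: no, b/abba meet in 1. 3a->2: no, ba/abba meet in 2. 3a->3: no, bb/abba meet in 3. 3a->4: ok.
bbb: 3b undefined. 3b->0: ok.
babb: 4b undefined. 4b->0: ok.
bbaa: 4a undefined. 4a->0: ok.
All examples now run through 5 states with every (state, symbol) defined. Accept strings end in {0,1,2,3}, Reject strings end in {4}; accept={0,1,2,3}.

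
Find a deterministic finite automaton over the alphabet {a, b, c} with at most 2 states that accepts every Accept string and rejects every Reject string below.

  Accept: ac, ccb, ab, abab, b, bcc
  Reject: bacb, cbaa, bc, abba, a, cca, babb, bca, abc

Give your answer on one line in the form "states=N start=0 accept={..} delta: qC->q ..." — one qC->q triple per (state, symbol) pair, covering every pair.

Fold the examples into a partial DFA from state 0: repeatedly fix the first undefined (state, symbol) met by the shortest-then-alphabetical prefix, trying targets in increasing order and rejecting any under which an Accept and a Reject string meet in one state with the same remainder; add a state when all current targets are rejected. Accepting states are where Accept strings end.
a: 0a undefined. 0a->0: ok.
b: 0b undefined. 0b->0: no, ac/bc meet in 0 with "c" left. Open state 1: 0b->1.
c: 0c undefined. 0c->0: no, ac/a meet in 0. 0c->1: ok.
ba: 1a undefined. 1a->0: ok.
bc: 1c undefined. 1c->0: ok.
cb: 1b undefined. 1b->0: ok.
All examples now run through 2 states with every (state, symbol) defined. Accept strings end in {1}, Reject strings end in {0}; accept={1}.

states=2 start=0 accept={1} delta: 0a->0 0b->1 0c->1 1a->0 1b->0 1c->0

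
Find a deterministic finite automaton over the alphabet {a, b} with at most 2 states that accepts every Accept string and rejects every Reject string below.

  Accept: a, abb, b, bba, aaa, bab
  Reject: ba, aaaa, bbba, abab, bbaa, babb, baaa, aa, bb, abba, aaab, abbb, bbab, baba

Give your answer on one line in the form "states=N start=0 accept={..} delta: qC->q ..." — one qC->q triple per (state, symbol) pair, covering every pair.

states=2 start=0 accept={1} delta: 0a->1 0b->1 1a->0 1b->0

State merging on the prefix tree: take the shortest (then alphabetical) example prefix whose next move is undefined and point that move at state 0, else 1, else 2, ...; a target is out if some Accept/Reject pair would then sit in one state with the same input left (inseparable). If every existing state is out, open a new one.
a: 0a undefined. 0a->0: no, a/aaaa meet in 0. Open state 1: 0a->1.
b: 0b undefined. 0b->0: no, a/ba meet in 1. 0b->1: ok.
aa: 1a undefined. 1a->0: ok.
ab: 1b undefined. 1b->0: ok.
All examples now run through 2 states with every (state, symbol) defined. Accept strings end in {1}, Reject strings end in {0}; accept={1}.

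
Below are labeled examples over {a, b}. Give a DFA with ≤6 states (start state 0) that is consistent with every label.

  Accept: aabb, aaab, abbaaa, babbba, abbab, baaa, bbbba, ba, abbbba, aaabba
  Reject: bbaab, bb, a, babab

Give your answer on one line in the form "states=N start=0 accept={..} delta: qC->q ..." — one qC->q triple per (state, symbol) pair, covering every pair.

Grow the machine one transition at a time. Run the examples from 0; the earliest place one falls off (shortest prefix, ties alphabetical) gets sent to the lowest-numbered state that keeps every Accept/Reject pair distinguishable — a pair clashes when both reach the same state with identical unread suffix — and to a fresh state only if none does.
a: 0a undefined. 0a->0: no, aabb/bb meet in 0 with "bb" left. Open state 1: 0a->1.
b: 0b undefined. 0b->0: no, bbbba/a meet in 1. 0b->1: ok.
aa: 1a undefined. 1a->0: no, aabb/bb meet in 1 with "b" left. 1a->1: no, aaab/bb meet in 1 with "b" left. Open state 2: 1a->2.
ab: 1b undefined. 1b->0: no, abbab/bbaab meet in 2 with "b" left. 1b->1: no, aaab/bbaab meet in 2 with "ab" left. 1b->2: no, abbab/babab meet in 2 with "bab" left. Open state 3: 1b->3.
aaa: 2a undefined. 2a->0: no, aaab/a meet in 1. 2a->1: no, aaab/bb meet in 3. 2a->2: ok.
aab: 2b undefined. 2b->0: no, aabb/a meet in 1. 2b->1: no, aabb/bb meet in 3. 2b->2: no, aabb/babab meet in 2. 2b->3: no, aaab/bb meet in 3. Open state 4: 2b->4.
abb: 3b undefined. 3b->0: no, abbab/bb meet in 3. 3b->1: ok.
bba: 3a undefined. 3a->0: ok.
aabb: 4b undefined. 4b->0: no, aaabba/a meet in 1. 4b->1: no, aabb/a meet in 1. 4b->2: ok.
baba: 4a undefined. 4a->0: ok.
All examples now run through 5 states with every (state, symbol) defined. Accept strings end in {0,2,4}, Reject strings end in {1,3}; accept={0,2,4}.

states=5 start=0 accept={0,2,4} delta: 0a->1 0b->1 1a->2 1b->3 2a->2 2b->4 3a->0 3b->1 4a->0 4b->2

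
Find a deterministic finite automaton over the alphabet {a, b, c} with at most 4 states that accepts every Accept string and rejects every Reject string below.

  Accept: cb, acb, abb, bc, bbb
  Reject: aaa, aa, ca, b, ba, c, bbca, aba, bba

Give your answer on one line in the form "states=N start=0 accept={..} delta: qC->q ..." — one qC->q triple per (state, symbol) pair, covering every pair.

State merging on the prefix tree: take the shortest (then alphabetical) example prefix whose next move is undefined and point that move at state 0, else 1, else 2, ...; a target is out if some Accept/Reject pair would then sit in one state with the same input left (inseparable). If every existing state is out, open a new one.
a: 0a undefined. 0a->0: ok.
b: 0b undefined. 0b->0: no, abb/aaa meet in 0. Open state 1: 0b->1.
c: 0c undefined. 0c->0: no, cb/b meet in 1. 0c->1: ok.
ba: 1a undefined. 1a->0: ok.
bb: 1b undefined. 1b->0: no, cb/aaa meet in 0. 1b->1: no, cb/b meet in 1. Open state 2: 1b->2.
bc: 1c undefined. 1c->0: no, bc/aaa meet in 0. 1c->1: no, bc/b meet in 1. 1c->2: ok.
bba: 2a undefined. 2a->0: ok.
bbb: 2b undefined. 2b->0: no, bbb/aaa meet in 0. 2b->1: no, bbb/b meet in 1. 2b->2: ok.
bbc: 2c undefined. 2c->0: ok.
All examples now run through 3 states with every (state, symbol) defined. Accept strings end in {2}, Reject strings end in {0,1}; accept={2}.

states=3 start=0 accept={2} delta: 0a->0 0b->1 0c->1 1a->0 1b->2 1c->2 2a->0 2b->2 2c->0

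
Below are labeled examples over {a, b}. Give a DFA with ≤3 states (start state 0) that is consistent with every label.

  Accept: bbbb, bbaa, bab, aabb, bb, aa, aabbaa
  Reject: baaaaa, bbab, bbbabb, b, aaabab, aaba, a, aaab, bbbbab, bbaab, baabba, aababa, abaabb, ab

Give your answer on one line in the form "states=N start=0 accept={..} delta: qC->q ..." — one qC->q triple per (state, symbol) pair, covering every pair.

states=3 start=0 accept={0} delta: 0a->1 0b->2 1a->0 1b->1 2a->2 2b->0

State merging on the prefix tree: take the shortest (then alphabetical) example prefix whose next move is undefined and point that move at state 0, else 1, else 2, ...; a target is out if some Accept/Reject pair would then sit in one state with the same input left (inseparable). If every existing state is out, open a new one.
a: 0a undefined. 0a->0: no, bab/aaabab meet in 0 with "bab" left. Open state 1: 0a->1.
b: 0b undefined. 0b->0: no, bbbb/b meet in 0. 0b->1: no, bb/ab meet in 1 with "b" left. Open state 2: 0b->2.
aa: 1a undefined. 1a->0: ok.
ab: 1b undefined. 1b->0: no, aabb/abaabb meet in 2 with "b" left. 1b->1: ok.
ba: 2a undefined. 2a->0: no, bab/b meet in 2. 2a->1: no, bab/baaaaa meet in 1. 2a->2: ok.
bb: 2b undefined. 2b->0: ok.
All examples now run through 3 states with every (state, symbol) defined. Accept strings end in {0}, Reject strings end in {1,2}; accept={0}.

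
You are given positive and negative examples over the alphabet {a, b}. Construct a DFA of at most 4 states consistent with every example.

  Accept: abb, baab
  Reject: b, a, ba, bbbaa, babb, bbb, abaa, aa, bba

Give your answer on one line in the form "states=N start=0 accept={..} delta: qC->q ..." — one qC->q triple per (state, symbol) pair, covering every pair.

Grow the machine one transition at a time. Run the examples from 0; the earliest place one falls off (shortest prefix, ties alphabetical) gets sent to the lowest-numbered state that keeps every Accept/Reject pair distinguishable — a pair clashes when both reach the same state with identical unread suffix — and to a fresh state only if none does.
a: 0a undefined. 0a->0: ok.
b: 0b undefined. 0b->0: no, abb/b meet in 0. Open state 1: 0b->1.
ba: 1a undefined. 1a->0: no, abb/babb meet in 1 with "b" left. 1a->1: ok.
bb: 1b undefined. 1b->0: no, abb/a meet in 0. 1b->1: no, abb/b meet in 1. Open state 2: 1b->2.
bba: 2a undefined. 2a->0: ok.
bbb: 2b undefined. 2b->0: ok.
All examples now run through 3 states with every (state, symbol) defined. Accept strings end in {2}, Reject strings end in {0,1}; accept={2}.

states=3 start=0 accept={2} delta: 0a->0 0b->1 1a->1 1b->2 2a->0 2b->0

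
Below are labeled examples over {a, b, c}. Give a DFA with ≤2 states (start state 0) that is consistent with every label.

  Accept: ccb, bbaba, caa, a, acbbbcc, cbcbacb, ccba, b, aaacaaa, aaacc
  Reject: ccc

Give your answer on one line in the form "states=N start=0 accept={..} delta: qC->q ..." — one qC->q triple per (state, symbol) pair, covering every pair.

states=2 start=0 accept={0} delta: 0a->0 0b->0 0c->1 1a->0 1b->0 1c->0

State merging on the prefix tree: take the shortest (then alphabetical) example prefix whose next move is undefined and point that move at state 0, else 1, else 2, ...; a target is out if some Accept/Reject pair would then sit in one state with the same input left (inseparable). If every existing state is out, open a new one.
a: 0a undefined. 0a->0: ok.
b: 0b undefined. 0b->0: ok.
c: 0c undefined. 0c->0: no, ccb/ccc meet in 0. Open state 1: 0c->1.
ca: 1a undefined. 1a->0: ok.
cb: 1b undefined. 1b->0: ok.
cc: 1c undefined. 1c->0: ok.
All examples now run through 2 states with every (state, symbol) defined. Accept strings end in {0}, Reject strings end in {1}; accept={0}.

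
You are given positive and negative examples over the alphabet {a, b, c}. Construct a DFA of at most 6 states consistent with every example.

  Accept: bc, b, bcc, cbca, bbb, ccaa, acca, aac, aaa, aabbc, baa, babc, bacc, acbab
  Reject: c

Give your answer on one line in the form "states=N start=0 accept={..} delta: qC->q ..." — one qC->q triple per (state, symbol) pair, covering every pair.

states=2 start=0 accept={1} delta: 0a->1 0b->1 0c->0 1a->1 1b->1 1c->1

State merging on the prefix tree: take the shortest (then alphabetical) example prefix whose next move is undefined and point that move at state 0, else 1, else 2, ...; a target is out if some Accept/Reject pair would then sit in one state with the same input left (inseparable). If every existing state is out, open a new one.
a: 0a undefined. 0a->0: no, aac/c meet in 0 with "c" left. Open state 1: 0a->1.
b: 0b undefined. 0b->0: no, bc/c meet in 0 with "c" left. 0b->1: ok.
c: 0c undefined. 0c->0: ok.
aa: 1a undefined. 1a->0: no, ccaa/c meet in 0. 1a->1: ok.
ac: 1c undefined. 1c->0: no, bc/c meet in 0. 1c->1: ok.
bb: 1b undefined. 1b->0: no, babc/c meet in 0. 1b->1: ok.
All examples now run through 2 states with every (state, symbol) defined. Accept strings end in {1}, Reject strings end in {0}; accept={1}.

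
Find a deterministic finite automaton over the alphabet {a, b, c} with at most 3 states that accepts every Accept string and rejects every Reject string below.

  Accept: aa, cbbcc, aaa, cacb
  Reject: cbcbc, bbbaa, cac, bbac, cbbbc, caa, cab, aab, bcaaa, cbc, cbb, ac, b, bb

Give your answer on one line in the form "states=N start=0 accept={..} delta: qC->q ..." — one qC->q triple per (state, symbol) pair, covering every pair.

Fold the examples into a partial DFA from state 0: repeatedly fix the first undefined (state, symbol) met by the shortest-then-alphabetical prefix, trying targets in increasing order and rejecting any under which an Accept and a Reject string meet in one state with the same remainder; add a state when all current targets are rejected. Accepting states are where Accept strings end.
a: 0a undefined. 0a->0: ok.
b: 0b undefined. 0b->0: no, aa/bbbaa meet in 0. Open state 1: 0b->1.
c: 0c undefined. 0c->0: no, aa/cac meet in 0. 0c->1: ok.
bb: 1b undefined. 1b->0: no, aa/bb meet in 0. 1b->1: ok.
bc: 1c undefined. 1c->0: no, aa/cbcbc meet in 0. 1c->1: no, cbbcc/cbcbc meet in 1. Open state 2: 1c->2.
ca: 1a undefined. 1a->0: no, aa/bbbaa meet in 0. 1a->1: ok.
bca: 2a undefined. 2a->0: no, aa/bcaaa meet in 0. 2a->1: ok.
cacb: 2b undefined. 2b->0: ok.
cbbcc: 2c undefined. 2c->0: ok.
All examples now run through 3 states with every (state, symbol) defined. Accept strings end in {0}, Reject strings end in {1,2}; accept={0}.

states=3 start=0 accept={0} delta: 0a->0 0b->1 0c->1 1a->1 1b->1 1c->2 2a->1 2b->0 2c->0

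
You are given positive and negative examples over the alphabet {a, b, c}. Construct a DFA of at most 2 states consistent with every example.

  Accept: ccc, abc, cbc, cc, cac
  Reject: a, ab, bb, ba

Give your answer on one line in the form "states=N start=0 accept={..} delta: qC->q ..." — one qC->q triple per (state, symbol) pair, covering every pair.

Grow the machine one transition at a time. Run the examples from 0; the earliest place one falls off (shortest prefix, ties alphabetical) gets sent to the lowest-numbered state that keeps every Accept/Reject pair distinguishable — a pair clashes when both reach the same state with identical unread suffix — and to a fresh state only if none does.
a: 0a undefined. 0a->0: ok.
b: 0b undefined. 0b->0: ok.
c: 0c undefined. 0c->0: no, ccc/a meet in 0. Open state 1: 0c->1.
ca: 1a undefined. 1a->0: ok.
cb: 1b undefined. 1b->0: ok.
cc: 1c undefined. 1c->0: no, cc/a meet in 0. 1c->1: ok.
All examples now run through 2 states with every (state, symbol) defined. Accept strings end in {1}, Reject strings end in {0}; accept={1}.

states=2 start=0 accept={1} delta: 0a->0 0b->0 0c->1 1a->0 1b->0 1c->1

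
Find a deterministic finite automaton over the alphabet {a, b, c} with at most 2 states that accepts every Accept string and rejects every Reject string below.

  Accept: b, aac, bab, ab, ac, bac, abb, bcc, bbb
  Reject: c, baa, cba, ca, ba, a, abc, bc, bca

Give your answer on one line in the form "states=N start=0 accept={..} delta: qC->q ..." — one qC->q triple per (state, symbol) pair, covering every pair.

states=2 start=0 accept={0} delta: 0a->1 0b->0 0c->1 1a->1 1b->0 1c->0

Fold the examples into a partial DFA from state 0: repeatedly fix the first undefined (state, symbol) met by the shortest-then-alphabetical prefix, trying targets in increasing order and rejecting any under which an Accept and a Reject string meet in one state with the same remainder; add a state when all current targets are rejected. Accepting states are where Accept strings end.
a: 0a undefined. 0a->0: no, aac/c meet in 0 with "c" left. Open state 1: 0a->1.
b: 0b undefined. 0b->0: ok.
c: 0c undefined. 0c->0: no, b/c meet in 0. 0c->1: ok.
aa: 1a undefined. 1a->0: no, b/baa meet in 0. 1a->1: ok.
ab: 1b undefined. 1b->0: ok.
ac: 1c undefined. 1c->0: ok.
All examples now run through 2 states with every (state, symbol) defined. Accept strings end in {0}, Reject strings end in {1}; accept={0}.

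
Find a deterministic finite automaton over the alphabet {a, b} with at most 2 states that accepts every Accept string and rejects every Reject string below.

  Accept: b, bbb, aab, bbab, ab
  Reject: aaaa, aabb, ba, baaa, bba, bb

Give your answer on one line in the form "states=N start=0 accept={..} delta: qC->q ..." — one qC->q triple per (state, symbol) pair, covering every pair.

states=2 start=0 accept={1} delta: 0a->0 0b->1 1a->0 1b->0

Fold the examples into a partial DFA from state 0: repeatedly fix the first undefined (state, symbol) met by the shortest-then-alphabetical prefix, trying targets in increasing order and rejecting any under which an Accept and a Reject string meet in one state with the same remainder; add a state when all current targets are rejected. Accepting states are where Accept strings end.
a: 0a undefined. 0a->0: ok.
b: 0b undefined. 0b->0: no, b/aaaa meet in 0. Open state 1: 0b->1.
ba: 1a undefined. 1a->0: ok.
bb: 1b undefined. 1b->0: ok.
All examples now run through 2 states with every (state, symbol) defined. Accept strings end in {1}, Reject strings end in {0}; accept={1}.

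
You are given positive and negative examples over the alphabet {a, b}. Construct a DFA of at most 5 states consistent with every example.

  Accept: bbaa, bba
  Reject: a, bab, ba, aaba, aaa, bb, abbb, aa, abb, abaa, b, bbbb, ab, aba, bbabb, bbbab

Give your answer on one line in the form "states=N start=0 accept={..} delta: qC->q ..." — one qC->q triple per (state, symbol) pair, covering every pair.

states=4 start=0 accept={3} delta: 0a->0 0b->1 1a->0 1b->2 2a->3 2b->0 3a->3 3b->0

Grow the machine one transition at a time. Run the examples from 0; the earliest place one falls off (shortest prefix, ties alphabetical) gets sent to the lowest-numbered state that keeps every Accept/Reject pair distinguishable — a pair clashes when both reach the same state with identical unread suffix — and to a fresh state only if none does.
a: 0a undefined. 0a->0: ok.
b: 0b undefined. 0b->0: no, bbaa/a meet in 0. Open state 1: 0b->1.
ba: 1a undefined. 1a->0: ok.
bb: 1b undefined. 1b->0: no, bbaa/a meet in 0. 1b->1: no, bbaa/a meet in 0. Open state 2: 1b->2.
bba: 2a undefined. 2a->0: no, bbaa/a meet in 0. 2a->1: no, bbaa/a meet in 0. 2a->2: no, bbaa/bb meet in 2. Open state 3: 2a->3.
bbb: 2b undefined. 2b->0: ok.
bbaa: 3a undefined. 3a->0: no, bbaa/a meet in 0. 3a->1: no, bbaa/bab meet in 1. 3a->2: no, bbaa/bb meet in 2. 3a->3: ok.
bbab: 3b undefined. 3b->0: ok.
All examples now run through 4 states with every (state, symbol) defined. Accept strings end in {3}, Reject strings end in {0,1,2}; accept={3}.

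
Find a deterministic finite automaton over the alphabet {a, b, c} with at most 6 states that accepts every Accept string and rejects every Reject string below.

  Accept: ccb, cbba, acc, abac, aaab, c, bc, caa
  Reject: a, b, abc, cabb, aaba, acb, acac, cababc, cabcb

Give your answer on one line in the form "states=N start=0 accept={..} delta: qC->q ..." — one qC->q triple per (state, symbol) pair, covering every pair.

states=4 start=0 accept={2,3} delta: 0a->1 0b->0 0c->2 1a->0 1b->2 1c->0 2a->3 2b->1 2c->1 3a->2 3b->0 3c->2

Fold the examples into a partial DFA from state 0: repeatedly fix the first undefined (state, symbol) met by the shortest-then-alphabetical prefix, trying targets in increasing order and rejecting any under which an Accept and a Reject string meet in one state with the same remainder; add a state when all current targets are rejected. Accepting states are where Accept strings end.
a: 0a undefined. 0a->0: no, aaab/b meet in 0 with "b" left. Open state 1: 0a->1.
b: 0b undefined. 0b->0: ok.
c: 0c undefined. 0c->0: no, ccb/b meet in 0. 0c->1: no, ccb/acb meet in 1 with "cb" left. Open state 2: 0c->2.
aa: 1a undefined. 1a->0: ok.
ab: 1b undefined. 1b->0: no, aaab/b meet in 0. 1b->1: no, aaab/a meet in 1. 1b->2: ok.
ac: 1c undefined. 1c->0: ok.
ca: 2a undefined. 2a->0: no, caa/a meet in 1. 2a->1: no, ccb/cabcb meet in 2 with "cb" left. 2a->2: no, abac/abc meet in 2 with "c" left. Open state 3: 2a->3.
cb: 2b undefined. 2b->0: no, cbba/a meet in 1. 2b->1: ok.
cc: 2c undefined. 2c->0: no, ccb/b meet in 0. 2c->1: ok.
caa: 3a undefined. 3a->0: no, caa/b meet in 0. 3a->1: no, caa/a meet in 1. 3a->2: ok.
cab: 3b undefined. 3b->0: ok.
abac: 3c undefined. 3c->0: no, abac/b meet in 0. 3c->1: no, abac/a meet in 1. 3c->2: ok.
All examples now run through 4 states with every (state, symbol) defined. Accept strings end in {2,3}, Reject strings end in {0,1}; accept={2,3}.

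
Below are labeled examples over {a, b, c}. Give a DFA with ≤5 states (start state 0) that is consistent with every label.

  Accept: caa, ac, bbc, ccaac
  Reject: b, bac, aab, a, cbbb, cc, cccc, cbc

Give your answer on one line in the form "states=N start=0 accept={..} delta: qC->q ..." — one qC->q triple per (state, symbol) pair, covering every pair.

states=3 start=0 accept={2} delta: 0a->0 0b->1 0c->2 1a->1 1b->0 1c->0 2a->2 2b->1 2c->0

Fold the examples into a partial DFA from state 0: repeatedly fix the first undefined (state, symbol) met by the shortest-then-alphabetical prefix, trying targets in increasing order and rejecting any under which an Accept and a Reject string meet in one state with the same remainder; add a state when all current targets are rejected. Accepting states are where Accept strings end.
a: 0a undefined. 0a->0: ok.
b: 0b undefined. 0b->0: no, ac/bac meet in 0 with "c" left. Open state 1: 0b->1.
c: 0c undefined. 0c->0: no, caa/a meet in 0. 0c->1: no, ac/b meet in 1. Open state 2: 0c->2.
ba: 1a undefined. 1a->0: no, ac/bac meet in 2. 1a->1: ok.
bb: 1b undefined. 1b->0: ok.
ca: 2a undefined. 2a->0: no, caa/a meet in 0. 2a->1: no, caa/b meet in 1. 2a->2: ok.
cb: 2b undefined. 2b->0: no, caa/cbc meet in 2. 2b->1: ok.
cc: 2c undefined. 2c->0: ok.
bac: 1c undefined. 1c->0: ok.
All examples now run through 3 states with every (state, symbol) defined. Accept strings end in {2}, Reject strings end in {0,1}; accept={2}.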